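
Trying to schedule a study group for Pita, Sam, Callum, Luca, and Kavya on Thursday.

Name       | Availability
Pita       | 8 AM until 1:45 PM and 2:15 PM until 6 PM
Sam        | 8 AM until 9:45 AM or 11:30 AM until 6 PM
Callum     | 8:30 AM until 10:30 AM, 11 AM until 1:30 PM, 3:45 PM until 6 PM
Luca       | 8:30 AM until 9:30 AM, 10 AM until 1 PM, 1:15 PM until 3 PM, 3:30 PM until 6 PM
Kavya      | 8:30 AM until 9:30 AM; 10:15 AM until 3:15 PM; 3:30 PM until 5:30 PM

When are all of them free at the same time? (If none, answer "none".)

08:30-09:30, 11:30-13:00, 13:15-13:30, 15:45-17:30

Pita ∩ Sam: 08:00-09:45, 11:30-13:45, 14:15-18:00.
Pita ∩ Sam ∩ Callum: 08:30-09:45, 11:30-13:30, 15:45-18:00.
Pita ∩ Sam ∩ Callum ∩ Luca: 08:30-09:30, 11:30-13:00, 13:15-13:30, 15:45-18:00.
Pita ∩ Sam ∩ Callum ∩ Luca ∩ Kavya: 08:30-09:30, 11:30-13:00, 13:15-13:30, 15:45-17:30.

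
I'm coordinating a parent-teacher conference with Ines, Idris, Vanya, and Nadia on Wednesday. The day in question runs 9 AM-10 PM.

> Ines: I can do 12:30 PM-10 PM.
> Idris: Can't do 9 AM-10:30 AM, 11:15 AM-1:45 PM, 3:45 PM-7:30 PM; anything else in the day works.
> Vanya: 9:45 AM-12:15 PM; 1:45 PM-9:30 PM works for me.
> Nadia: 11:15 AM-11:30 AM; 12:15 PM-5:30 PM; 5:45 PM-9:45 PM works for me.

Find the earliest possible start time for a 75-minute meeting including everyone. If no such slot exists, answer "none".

13:45

Ines free: 12:30-22:00.
Idris free: 10:30-11:15, 13:45-15:45, 19:30-22:00 (invert busy blocks within the working day).
Vanya free: 09:45-12:15, 13:45-21:30.
Nadia free: 11:15-11:30, 12:15-17:30, 17:45-21:45.
Ines ∩ Idris: 13:45-15:45, 19:30-22:00.
Ines ∩ Idris ∩ Vanya: 13:45-15:45, 19:30-21:30.
Ines ∩ Idris ∩ Vanya ∩ Nadia: 13:45-15:45, 19:30-21:30.
Those are the intersection windows.
The first common window of at least 75 minutes is 13:45-15:45, so the earliest start is 13:45.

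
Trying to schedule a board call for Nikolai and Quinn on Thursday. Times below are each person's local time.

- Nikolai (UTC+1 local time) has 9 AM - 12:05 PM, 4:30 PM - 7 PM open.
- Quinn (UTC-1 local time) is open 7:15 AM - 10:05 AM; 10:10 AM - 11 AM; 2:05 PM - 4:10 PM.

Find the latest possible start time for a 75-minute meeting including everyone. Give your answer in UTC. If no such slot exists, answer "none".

Nikolai in UTC: 08:00-11:05, 15:30-18:00 (subtract 1h to convert from UTC+1).
Quinn in UTC: 08:15-11:05, 11:10-12:00, 15:05-17:10 (add 1h to convert from UTC-1).
Nikolai ∩ Quinn: 08:15-11:05, 15:30-17:10.
The last common window of at least 75 minutes is 15:30-17:10; a 75-minute meeting can start as late as 15:55 and still end by 17:10.

15:55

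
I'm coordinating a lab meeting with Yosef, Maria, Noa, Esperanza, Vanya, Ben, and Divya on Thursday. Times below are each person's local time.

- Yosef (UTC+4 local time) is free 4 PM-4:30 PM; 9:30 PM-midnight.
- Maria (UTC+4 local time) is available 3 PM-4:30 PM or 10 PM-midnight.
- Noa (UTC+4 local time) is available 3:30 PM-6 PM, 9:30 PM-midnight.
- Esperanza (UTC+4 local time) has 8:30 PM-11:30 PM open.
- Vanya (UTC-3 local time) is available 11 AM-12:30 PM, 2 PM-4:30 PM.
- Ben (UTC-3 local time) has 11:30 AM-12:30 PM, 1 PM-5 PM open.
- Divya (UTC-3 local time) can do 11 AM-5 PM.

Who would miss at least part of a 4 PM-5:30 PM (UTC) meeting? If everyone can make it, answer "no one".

Yosef in UTC: 12:00-12:30, 17:30-20:00 (subtract 4h to convert from UTC+4).
Maria in UTC: 11:00-12:30, 18:00-20:00 (subtract 4h to convert from UTC+4).
Noa in UTC: 11:30-14:00, 17:30-20:00 (subtract 4h to convert from UTC+4).
Esperanza in UTC: 16:30-19:30 (subtract 4h to convert from UTC+4).
Vanya in UTC: 14:00-15:30, 17:00-19:30 (add 3h to convert from UTC-3).
Ben in UTC: 14:30-15:30, 16:00-20:00 (add 3h to convert from UTC-3).
Divya in UTC: 14:00-20:00 (add 3h to convert from UTC-3).
Yosef: not fully free for 16:00-17:30. Maria: not fully free for 16:00-17:30. Noa: not fully free for 16:00-17:30. Esperanza: not fully free for 16:00-17:30. Vanya: not fully free for 16:00-17:30. Ben: free for 16:00-17:30. Divya: free for 16:00-17:30.

Esperanza, Maria, Noa, Vanya, Yosef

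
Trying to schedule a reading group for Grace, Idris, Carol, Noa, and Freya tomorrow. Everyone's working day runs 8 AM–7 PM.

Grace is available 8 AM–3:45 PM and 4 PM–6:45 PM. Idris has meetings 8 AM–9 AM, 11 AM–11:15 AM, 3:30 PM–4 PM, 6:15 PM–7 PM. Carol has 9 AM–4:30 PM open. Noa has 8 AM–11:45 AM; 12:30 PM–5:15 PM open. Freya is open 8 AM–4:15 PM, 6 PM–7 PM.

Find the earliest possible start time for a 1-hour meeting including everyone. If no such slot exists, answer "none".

Grace free: 08:00-15:45, 16:00-18:45.
Idris free: 09:00-11:00, 11:15-15:30, 16:00-18:15 (invert busy blocks within the working day).
Carol free: 09:00-16:30.
Noa free: 08:00-11:45, 12:30-17:15.
Freya free: 08:00-16:15, 18:00-19:00.
Grace ∩ Idris: 09:00-11:00, 11:15-15:30, 16:00-18:15.
Grace ∩ Idris ∩ Carol: 09:00-11:00, 11:15-15:30, 16:00-16:30.
Grace ∩ Idris ∩ Carol ∩ Noa: 09:00-11:00, 11:15-11:45, 12:30-15:30, 16:00-16:30.
Grace ∩ Idris ∩ Carol ∩ Noa ∩ Freya: 09:00-11:00, 11:15-11:45, 12:30-15:30, 16:00-16:15.
The first common window of at least 60 minutes is 09:00-11:00, so the earliest start is 09:00.

09:00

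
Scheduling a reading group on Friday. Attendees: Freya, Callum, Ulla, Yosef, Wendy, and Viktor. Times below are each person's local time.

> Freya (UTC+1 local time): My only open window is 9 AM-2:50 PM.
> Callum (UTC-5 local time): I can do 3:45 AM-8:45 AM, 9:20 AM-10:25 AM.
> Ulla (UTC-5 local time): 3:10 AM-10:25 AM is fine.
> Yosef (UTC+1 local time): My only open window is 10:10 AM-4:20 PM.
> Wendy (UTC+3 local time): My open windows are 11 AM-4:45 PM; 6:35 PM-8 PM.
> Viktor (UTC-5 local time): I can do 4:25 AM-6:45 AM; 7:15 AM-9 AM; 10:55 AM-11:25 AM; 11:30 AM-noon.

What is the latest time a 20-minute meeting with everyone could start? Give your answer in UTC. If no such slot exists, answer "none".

13:25

Freya in UTC: 08:00-13:50 (subtract 1h to convert from UTC+1).
Callum in UTC: 08:45-13:45, 14:20-15:25 (add 5h to convert from UTC-5).
Ulla in UTC: 08:10-15:25 (add 5h to convert from UTC-5).
Yosef in UTC: 09:10-15:20 (subtract 1h to convert from UTC+1).
Wendy in UTC: 08:00-13:45, 15:35-17:00 (subtract 3h to convert from UTC+3).
Viktor in UTC: 09:25-11:45, 12:15-14:00, 15:55-16:25, 16:30-17:00 (add 5h to convert from UTC-5).
Freya ∩ Callum: 08:45-13:45.
Freya ∩ Callum ∩ Ulla: 08:45-13:45.
Freya ∩ Callum ∩ Ulla ∩ Yosef: 09:10-13:45.
Freya ∩ Callum ∩ Ulla ∩ Yosef ∩ Wendy: 09:10-13:45.
Freya ∩ Callum ∩ Ulla ∩ Yosef ∩ Wendy ∩ Viktor: 09:25-11:45, 12:15-13:45.
The last common window of at least 20 minutes is 12:15-13:45; a 20-minute meeting can start as late as 13:25 and still end by 13:45.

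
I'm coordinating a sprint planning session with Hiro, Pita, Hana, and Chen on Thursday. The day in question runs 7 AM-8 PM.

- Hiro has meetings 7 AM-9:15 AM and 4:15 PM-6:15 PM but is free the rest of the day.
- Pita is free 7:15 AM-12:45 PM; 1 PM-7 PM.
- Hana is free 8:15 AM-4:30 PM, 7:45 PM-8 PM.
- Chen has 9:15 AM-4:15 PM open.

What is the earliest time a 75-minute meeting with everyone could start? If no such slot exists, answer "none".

09:15

Hiro free: 09:15-16:15, 18:15-20:00 (invert busy blocks within the working day).
Pita free: 07:15-12:45, 13:00-19:00.
Hana free: 08:15-16:30, 19:45-20:00.
Chen free: 09:15-16:15.
Hiro ∩ Pita: 09:15-12:45, 13:00-16:15, 18:15-19:00.
Hiro ∩ Pita ∩ Hana: 09:15-12:45, 13:00-16:15.
Hiro ∩ Pita ∩ Hana ∩ Chen: 09:15-12:45, 13:00-16:15.
The first common window of at least 75 minutes is 09:15-12:45, so the earliest start is 09:15.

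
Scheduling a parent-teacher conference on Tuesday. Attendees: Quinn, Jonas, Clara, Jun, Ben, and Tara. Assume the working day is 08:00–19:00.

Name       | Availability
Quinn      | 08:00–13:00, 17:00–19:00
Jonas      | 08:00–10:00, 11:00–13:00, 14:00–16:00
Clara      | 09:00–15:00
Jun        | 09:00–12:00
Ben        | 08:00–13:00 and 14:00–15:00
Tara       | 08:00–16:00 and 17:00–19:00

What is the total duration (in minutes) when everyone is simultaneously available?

Quinn ∩ Jonas: 08:00-10:00, 11:00-13:00.
Quinn ∩ Jonas ∩ Clara: 09:00-10:00, 11:00-13:00.
Quinn ∩ Jonas ∩ Clara ∩ Jun: 09:00-10:00, 11:00-12:00.
Quinn ∩ Jonas ∩ Clara ∩ Jun ∩ Ben: 09:00-10:00, 11:00-12:00.
Quinn ∩ Jonas ∩ Clara ∩ Jun ∩ Ben ∩ Tara: 09:00-10:00, 11:00-12:00.
So the common availability across everyone is 09:00-10:00, 11:00-12:00.
Summing the common windows: 60 + 60 = 120 minutes.

120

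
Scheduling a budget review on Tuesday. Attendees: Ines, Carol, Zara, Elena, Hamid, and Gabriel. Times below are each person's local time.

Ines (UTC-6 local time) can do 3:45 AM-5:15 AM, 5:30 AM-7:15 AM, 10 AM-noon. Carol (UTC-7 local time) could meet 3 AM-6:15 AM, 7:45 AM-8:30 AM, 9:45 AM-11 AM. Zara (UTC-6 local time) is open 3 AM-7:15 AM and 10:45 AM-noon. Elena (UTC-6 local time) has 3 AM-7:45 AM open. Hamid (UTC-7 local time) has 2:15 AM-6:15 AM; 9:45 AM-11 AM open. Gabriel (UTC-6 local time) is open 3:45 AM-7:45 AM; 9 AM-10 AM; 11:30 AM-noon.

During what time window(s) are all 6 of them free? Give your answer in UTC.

Ines in UTC: 09:45-11:15, 11:30-13:15, 16:00-18:00 (add 6h to convert from UTC-6).
Carol in UTC: 10:00-13:15, 14:45-15:30, 16:45-18:00 (add 7h to convert from UTC-7).
Zara in UTC: 09:00-13:15, 16:45-18:00 (add 6h to convert from UTC-6).
Elena in UTC: 09:00-13:45 (add 6h to convert from UTC-6).
Hamid in UTC: 09:15-13:15, 16:45-18:00 (add 7h to convert from UTC-7).
Gabriel in UTC: 09:45-13:45, 15:00-16:00, 17:30-18:00 (add 6h to convert from UTC-6).
Ines ∩ Carol: 10:00-11:15, 11:30-13:15, 16:45-18:00.
Ines ∩ Carol ∩ Zara: 10:00-11:15, 11:30-13:15, 16:45-18:00.
Ines ∩ Carol ∩ Zara ∩ Elena: 10:00-11:15, 11:30-13:15.
Ines ∩ Carol ∩ Zara ∩ Elena ∩ Hamid: 10:00-11:15, 11:30-13:15.
Ines ∩ Carol ∩ Zara ∩ Elena ∩ Hamid ∩ Gabriel: 10:00-11:15, 11:30-13:15.
So the common availability across everyone is 10:00-11:15, 11:30-13:15.

10:00-11:15, 11:30-13:15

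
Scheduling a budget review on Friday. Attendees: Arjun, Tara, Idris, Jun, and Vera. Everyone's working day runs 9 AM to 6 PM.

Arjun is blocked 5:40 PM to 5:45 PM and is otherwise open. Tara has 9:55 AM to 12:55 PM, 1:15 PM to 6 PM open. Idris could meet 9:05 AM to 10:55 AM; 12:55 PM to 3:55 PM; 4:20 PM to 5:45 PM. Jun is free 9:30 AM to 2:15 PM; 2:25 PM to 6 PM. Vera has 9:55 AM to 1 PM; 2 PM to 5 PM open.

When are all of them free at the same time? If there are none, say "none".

09:55-10:55, 14:00-14:15, 14:25-15:55, 16:20-17:00

Arjun free: 09:00-17:40, 17:45-18:00 (invert busy blocks within the working day).
Tara free: 09:55-12:55, 13:15-18:00.
Idris free: 09:05-10:55, 12:55-15:55, 16:20-17:45.
Jun free: 09:30-14:15, 14:25-18:00.
Vera free: 09:55-13:00, 14:00-17:00.
Arjun ∩ Tara: 09:55-12:55, 13:15-17:40, 17:45-18:00.
Arjun ∩ Tara ∩ Idris: 09:55-10:55, 13:15-15:55, 16:20-17:40.
Arjun ∩ Tara ∩ Idris ∩ Jun: 09:55-10:55, 13:15-14:15, 14:25-15:55, 16:20-17:40.
Arjun ∩ Tara ∩ Idris ∩ Jun ∩ Vera: 09:55-10:55, 14:00-14:15, 14:25-15:55, 16:20-17:00.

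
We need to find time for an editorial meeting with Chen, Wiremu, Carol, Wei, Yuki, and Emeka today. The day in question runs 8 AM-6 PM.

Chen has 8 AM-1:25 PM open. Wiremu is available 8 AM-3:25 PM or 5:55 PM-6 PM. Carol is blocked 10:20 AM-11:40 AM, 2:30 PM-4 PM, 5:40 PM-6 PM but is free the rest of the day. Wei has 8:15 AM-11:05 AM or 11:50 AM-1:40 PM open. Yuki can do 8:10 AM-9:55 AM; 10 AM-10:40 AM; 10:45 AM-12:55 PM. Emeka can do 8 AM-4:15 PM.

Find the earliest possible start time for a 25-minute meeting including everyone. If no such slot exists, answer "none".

Chen free: 08:00-13:25.
Wiremu free: 08:00-15:25, 17:55-18:00.
Carol free: 08:00-10:20, 11:40-14:30, 16:00-17:40 (invert busy blocks within the working day).
Wei free: 08:15-11:05, 11:50-13:40.
Yuki free: 08:10-09:55, 10:00-10:40, 10:45-12:55.
Emeka free: 08:00-16:15.
Chen ∩ Wiremu: 08:00-13:25.
Chen ∩ Wiremu ∩ Carol: 08:00-10:20, 11:40-13:25.
Chen ∩ Wiremu ∩ Carol ∩ Wei: 08:15-10:20, 11:50-13:25.
Chen ∩ Wiremu ∩ Carol ∩ Wei ∩ Yuki: 08:15-09:55, 10:00-10:20, 11:50-12:55.
Chen ∩ Wiremu ∩ Carol ∩ Wei ∩ Yuki ∩ Emeka: 08:15-09:55, 10:00-10:20, 11:50-12:55.
The first common window of at least 25 minutes is 08:15-09:55, so the earliest start is 08:15.

08:15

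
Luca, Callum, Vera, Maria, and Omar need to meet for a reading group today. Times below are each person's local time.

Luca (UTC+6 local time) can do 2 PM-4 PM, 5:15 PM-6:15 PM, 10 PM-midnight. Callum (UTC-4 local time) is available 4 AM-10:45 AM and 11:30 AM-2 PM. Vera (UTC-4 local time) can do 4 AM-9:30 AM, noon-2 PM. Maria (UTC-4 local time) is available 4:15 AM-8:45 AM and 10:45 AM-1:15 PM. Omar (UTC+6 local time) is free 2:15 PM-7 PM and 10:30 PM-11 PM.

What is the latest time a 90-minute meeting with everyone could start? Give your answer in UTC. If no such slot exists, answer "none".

Luca in UTC: 08:00-10:00, 11:15-12:15, 16:00-18:00 (subtract 6h to convert from UTC+6).
Callum in UTC: 08:00-14:45, 15:30-18:00 (add 4h to convert from UTC-4).
Vera in UTC: 08:00-13:30, 16:00-18:00 (add 4h to convert from UTC-4).
Maria in UTC: 08:15-12:45, 14:45-17:15 (add 4h to convert from UTC-4).
Omar in UTC: 08:15-13:00, 16:30-17:00 (subtract 6h to convert from UTC+6).
Luca ∩ Callum: 08:00-10:00, 11:15-12:15, 16:00-18:00.
Luca ∩ Callum ∩ Vera: 08:00-10:00, 11:15-12:15, 16:00-18:00.
Luca ∩ Callum ∩ Vera ∩ Maria: 08:15-10:00, 11:15-12:15, 16:00-17:15.
Luca ∩ Callum ∩ Vera ∩ Maria ∩ Omar: 08:15-10:00, 11:15-12:15, 16:30-17:00.
The last common window of at least 90 minutes is 08:15-10:00; a 90-minute meeting can start as late as 08:30 and still end by 10:00.

08:30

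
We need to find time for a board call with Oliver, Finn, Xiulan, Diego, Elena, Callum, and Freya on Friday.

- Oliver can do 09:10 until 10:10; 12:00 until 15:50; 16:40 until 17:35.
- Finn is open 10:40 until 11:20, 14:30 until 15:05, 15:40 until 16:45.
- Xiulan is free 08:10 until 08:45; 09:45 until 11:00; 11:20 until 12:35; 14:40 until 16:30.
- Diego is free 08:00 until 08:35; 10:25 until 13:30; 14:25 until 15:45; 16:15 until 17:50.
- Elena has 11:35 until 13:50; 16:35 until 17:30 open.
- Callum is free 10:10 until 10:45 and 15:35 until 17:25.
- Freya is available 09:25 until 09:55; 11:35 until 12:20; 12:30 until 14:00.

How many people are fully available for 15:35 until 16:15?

Xiulan and Callum can make the full 15:35-16:15 slot — that's 2.

2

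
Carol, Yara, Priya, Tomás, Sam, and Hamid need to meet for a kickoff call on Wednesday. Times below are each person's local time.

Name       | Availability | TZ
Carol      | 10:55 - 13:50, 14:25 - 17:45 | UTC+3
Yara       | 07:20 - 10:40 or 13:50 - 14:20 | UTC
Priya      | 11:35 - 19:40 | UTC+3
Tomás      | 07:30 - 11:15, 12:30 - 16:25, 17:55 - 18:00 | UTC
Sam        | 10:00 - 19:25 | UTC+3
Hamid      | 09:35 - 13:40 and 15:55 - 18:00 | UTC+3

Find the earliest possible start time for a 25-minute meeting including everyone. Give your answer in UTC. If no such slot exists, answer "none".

08:35

Carol in UTC: 07:55-10:50, 11:25-14:45 (subtract 3h to convert from UTC+3).
Yara in UTC: 07:20-10:40, 13:50-14:20.
Priya in UTC: 08:35-16:40 (subtract 3h to convert from UTC+3).
Tomás in UTC: 07:30-11:15, 12:30-16:25, 17:55-18:00.
Sam in UTC: 07:00-16:25 (subtract 3h to convert from UTC+3).
Hamid in UTC: 06:35-10:40, 12:55-15:00 (subtract 3h to convert from UTC+3).
Carol ∩ Yara: 07:55-10:40, 13:50-14:20.
Carol ∩ Yara ∩ Priya: 08:35-10:40, 13:50-14:20.
Carol ∩ Yara ∩ Priya ∩ Tomás: 08:35-10:40, 13:50-14:20.
Carol ∩ Yara ∩ Priya ∩ Tomás ∩ Sam: 08:35-10:40, 13:50-14:20.
Carol ∩ Yara ∩ Priya ∩ Tomás ∩ Sam ∩ Hamid: 08:35-10:40, 13:50-14:20.
The first common window of at least 25 minutes is 08:35-10:40, so the earliest start is 08:35.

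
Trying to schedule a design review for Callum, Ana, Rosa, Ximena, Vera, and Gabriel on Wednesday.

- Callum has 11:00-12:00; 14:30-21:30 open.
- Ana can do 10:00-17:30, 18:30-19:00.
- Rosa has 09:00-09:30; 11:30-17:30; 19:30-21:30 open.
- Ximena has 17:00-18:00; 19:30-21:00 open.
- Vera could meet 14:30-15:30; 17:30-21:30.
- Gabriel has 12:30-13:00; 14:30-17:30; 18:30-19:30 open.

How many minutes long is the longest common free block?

0

Callum ∩ Ana: 11:00-12:00, 14:30-17:30, 18:30-19:00.
Callum ∩ Ana ∩ Rosa: 11:30-12:00, 14:30-17:30.
Callum ∩ Ana ∩ Rosa ∩ Ximena: 17:00-17:30.
Callum ∩ Ana ∩ Rosa ∩ Ximena ∩ Vera: ∅.
Callum ∩ Ana ∩ Rosa ∩ Ximena ∩ Vera ∩ Gabriel: ∅.
There is no time when everyone is free.
No common window exists, so the longest block is 0 minutes.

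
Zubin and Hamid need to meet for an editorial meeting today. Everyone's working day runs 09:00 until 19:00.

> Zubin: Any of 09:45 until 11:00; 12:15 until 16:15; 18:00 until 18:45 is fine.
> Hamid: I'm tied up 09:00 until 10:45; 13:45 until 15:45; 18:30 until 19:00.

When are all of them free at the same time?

Zubin free: 09:45-11:00, 12:15-16:15, 18:00-18:45.
Hamid free: 10:45-13:45, 15:45-18:30 (invert busy blocks within the working day).
Zubin ∩ Hamid: 10:45-11:00, 12:15-13:45, 15:45-16:15, 18:00-18:30.

10:45-11:00, 12:15-13:45, 15:45-16:15, 18:00-18:30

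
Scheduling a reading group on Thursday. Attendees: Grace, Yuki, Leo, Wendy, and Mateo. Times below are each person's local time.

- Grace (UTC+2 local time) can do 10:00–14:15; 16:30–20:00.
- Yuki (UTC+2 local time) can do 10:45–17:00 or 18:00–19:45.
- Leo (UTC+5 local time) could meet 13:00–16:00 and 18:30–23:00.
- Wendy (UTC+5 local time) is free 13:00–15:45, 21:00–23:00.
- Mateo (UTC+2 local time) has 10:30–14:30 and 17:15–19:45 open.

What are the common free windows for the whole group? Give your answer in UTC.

Grace in UTC: 08:00-12:15, 14:30-18:00 (subtract 2h to convert from UTC+2).
Yuki in UTC: 08:45-15:00, 16:00-17:45 (subtract 2h to convert from UTC+2).
Leo in UTC: 08:00-11:00, 13:30-18:00 (subtract 5h to convert from UTC+5).
Wendy in UTC: 08:00-10:45, 16:00-18:00 (subtract 5h to convert from UTC+5).
Mateo in UTC: 08:30-12:30, 15:15-17:45 (subtract 2h to convert from UTC+2).
Grace ∩ Yuki: 08:45-12:15, 14:30-15:00, 16:00-17:45.
Grace ∩ Yuki ∩ Leo: 08:45-11:00, 14:30-15:00, 16:00-17:45.
Grace ∩ Yuki ∩ Leo ∩ Wendy: 08:45-10:45, 16:00-17:45.
Grace ∩ Yuki ∩ Leo ∩ Wendy ∩ Mateo: 08:45-10:45, 16:00-17:45.

08:45-10:45, 16:00-17:45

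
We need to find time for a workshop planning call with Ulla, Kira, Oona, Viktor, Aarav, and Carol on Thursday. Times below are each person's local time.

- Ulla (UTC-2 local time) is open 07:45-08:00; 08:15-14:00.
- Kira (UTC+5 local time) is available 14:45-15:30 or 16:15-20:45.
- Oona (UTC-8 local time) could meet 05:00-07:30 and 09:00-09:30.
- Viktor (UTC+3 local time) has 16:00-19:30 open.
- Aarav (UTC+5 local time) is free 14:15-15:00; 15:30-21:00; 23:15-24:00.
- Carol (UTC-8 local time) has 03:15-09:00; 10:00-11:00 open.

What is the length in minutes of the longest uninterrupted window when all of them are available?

150

Ulla in UTC: 09:45-10:00, 10:15-16:00 (add 2h to convert from UTC-2).
Kira in UTC: 09:45-10:30, 11:15-15:45 (subtract 5h to convert from UTC+5).
Oona in UTC: 13:00-15:30, 17:00-17:30 (add 8h to convert from UTC-8).
Viktor in UTC: 13:00-16:30 (subtract 3h to convert from UTC+3).
Aarav in UTC: 09:15-10:00, 10:30-16:00, 18:15-19:00 (subtract 5h to convert from UTC+5).
Carol in UTC: 11:15-17:00, 18:00-19:00 (add 8h to convert from UTC-8).
Ulla ∩ Kira: 09:45-10:00, 10:15-10:30, 11:15-15:45.
Ulla ∩ Kira ∩ Oona: 13:00-15:30.
Ulla ∩ Kira ∩ Oona ∩ Viktor: 13:00-15:30.
Ulla ∩ Kira ∩ Oona ∩ Viktor ∩ Aarav: 13:00-15:30.
Ulla ∩ Kira ∩ Oona ∩ Viktor ∩ Aarav ∩ Carol: 13:00-15:30.
The longest is 13:00-15:30 at 150 minutes.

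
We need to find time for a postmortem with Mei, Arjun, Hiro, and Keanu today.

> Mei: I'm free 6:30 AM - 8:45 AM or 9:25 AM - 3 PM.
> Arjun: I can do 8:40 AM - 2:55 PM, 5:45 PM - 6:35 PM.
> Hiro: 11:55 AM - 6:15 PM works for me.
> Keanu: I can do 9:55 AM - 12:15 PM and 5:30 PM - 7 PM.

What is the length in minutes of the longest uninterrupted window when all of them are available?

Mei ∩ Arjun: 08:40-08:45, 09:25-14:55.
Mei ∩ Arjun ∩ Hiro: 11:55-14:55.
Mei ∩ Arjun ∩ Hiro ∩ Keanu: 11:55-12:15.
Those are the intersection windows.
The longest is 11:55-12:15 at 20 minutes.

20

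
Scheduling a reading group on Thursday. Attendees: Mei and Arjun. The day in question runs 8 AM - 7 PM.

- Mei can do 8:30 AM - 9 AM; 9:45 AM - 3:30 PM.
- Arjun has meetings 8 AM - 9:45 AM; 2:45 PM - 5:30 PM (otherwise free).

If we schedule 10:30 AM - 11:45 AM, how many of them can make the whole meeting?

Mei free: 08:30-09:00, 09:45-15:30.
Arjun free: 09:45-14:45, 17:30-19:00 (invert busy blocks within the working day).
Mei and Arjun can make the full 10:30-11:45 slot — that's 2.

2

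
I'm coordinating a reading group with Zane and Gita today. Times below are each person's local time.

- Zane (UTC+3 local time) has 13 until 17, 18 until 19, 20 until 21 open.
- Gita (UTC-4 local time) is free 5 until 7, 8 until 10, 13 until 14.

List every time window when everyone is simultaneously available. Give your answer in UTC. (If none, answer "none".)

10:00-11:00, 12:00-14:00, 17:00-18:00

Zane in UTC: 10:00-14:00, 15:00-16:00, 17:00-18:00 (subtract 3h to convert from UTC+3).
Gita in UTC: 09:00-11:00, 12:00-14:00, 17:00-18:00 (add 4h to convert from UTC-4).
Zane ∩ Gita: 10:00-11:00, 12:00-14:00, 17:00-18:00.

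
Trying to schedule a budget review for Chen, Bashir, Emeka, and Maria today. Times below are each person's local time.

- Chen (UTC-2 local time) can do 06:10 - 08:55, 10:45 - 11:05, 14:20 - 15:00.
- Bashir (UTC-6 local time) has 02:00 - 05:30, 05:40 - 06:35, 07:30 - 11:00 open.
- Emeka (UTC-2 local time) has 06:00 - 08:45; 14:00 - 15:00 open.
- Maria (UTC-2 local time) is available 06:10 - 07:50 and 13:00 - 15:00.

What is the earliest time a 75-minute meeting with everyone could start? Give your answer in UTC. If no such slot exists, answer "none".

Chen in UTC: 08:10-10:55, 12:45-13:05, 16:20-17:00 (add 2h to convert from UTC-2).
Bashir in UTC: 08:00-11:30, 11:40-12:35, 13:30-17:00 (add 6h to convert from UTC-6).
Emeka in UTC: 08:00-10:45, 16:00-17:00 (add 2h to convert from UTC-2).
Maria in UTC: 08:10-09:50, 15:00-17:00 (add 2h to convert from UTC-2).
Chen ∩ Bashir: 08:10-10:55, 16:20-17:00.
Chen ∩ Bashir ∩ Emeka: 08:10-10:45, 16:20-17:00.
Chen ∩ Bashir ∩ Emeka ∩ Maria: 08:10-09:50, 16:20-17:00.
The first common window of at least 75 minutes is 08:10-09:50, so the earliest start is 08:10.

08:10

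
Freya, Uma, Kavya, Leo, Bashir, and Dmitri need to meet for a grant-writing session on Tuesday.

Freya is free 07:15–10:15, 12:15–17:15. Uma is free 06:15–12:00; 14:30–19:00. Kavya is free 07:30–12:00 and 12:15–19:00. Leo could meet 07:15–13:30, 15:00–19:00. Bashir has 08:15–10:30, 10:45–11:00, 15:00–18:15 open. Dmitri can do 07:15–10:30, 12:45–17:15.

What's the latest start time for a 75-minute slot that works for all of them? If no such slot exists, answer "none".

Freya ∩ Uma: 07:15-10:15, 14:30-17:15.
Freya ∩ Uma ∩ Kavya: 07:30-10:15, 14:30-17:15.
Freya ∩ Uma ∩ Kavya ∩ Leo: 07:30-10:15, 15:00-17:15.
Freya ∩ Uma ∩ Kavya ∩ Leo ∩ Bashir: 08:15-10:15, 15:00-17:15.
Freya ∩ Uma ∩ Kavya ∩ Leo ∩ Bashir ∩ Dmitri: 08:15-10:15, 15:00-17:15.
The last common window of at least 75 minutes is 15:00-17:15; a 75-minute meeting can start as late as 16:00 and still end by 17:15.

16:00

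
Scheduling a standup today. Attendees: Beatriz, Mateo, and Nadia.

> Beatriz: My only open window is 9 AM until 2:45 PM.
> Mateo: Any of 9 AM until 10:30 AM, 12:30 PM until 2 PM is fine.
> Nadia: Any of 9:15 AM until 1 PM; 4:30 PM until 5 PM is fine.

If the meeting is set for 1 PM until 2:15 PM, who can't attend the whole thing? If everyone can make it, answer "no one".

Mateo, Nadia

Beatriz: free for 13:00-14:15. Mateo: not fully free for 13:00-14:15. Nadia: not fully free for 13:00-14:15.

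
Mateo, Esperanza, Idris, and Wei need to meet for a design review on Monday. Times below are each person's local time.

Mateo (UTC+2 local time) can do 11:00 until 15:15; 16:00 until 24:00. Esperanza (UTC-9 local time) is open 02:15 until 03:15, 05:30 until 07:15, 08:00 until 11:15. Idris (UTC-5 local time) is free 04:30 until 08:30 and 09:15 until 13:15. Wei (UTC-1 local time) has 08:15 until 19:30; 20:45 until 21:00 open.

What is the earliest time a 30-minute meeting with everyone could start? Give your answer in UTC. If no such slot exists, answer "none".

Mateo in UTC: 09:00-13:15, 14:00-22:00 (subtract 2h to convert from UTC+2).
Esperanza in UTC: 11:15-12:15, 14:30-16:15, 17:00-20:15 (add 9h to convert from UTC-9).
Idris in UTC: 09:30-13:30, 14:15-18:15 (add 5h to convert from UTC-5).
Wei in UTC: 09:15-20:30, 21:45-22:00 (add 1h to convert from UTC-1).
Mateo ∩ Esperanza: 11:15-12:15, 14:30-16:15, 17:00-20:15.
Mateo ∩ Esperanza ∩ Idris: 11:15-12:15, 14:30-16:15, 17:00-18:15.
Mateo ∩ Esperanza ∩ Idris ∩ Wei: 11:15-12:15, 14:30-16:15, 17:00-18:15.
The first common window of at least 30 minutes is 11:15-12:15, so the earliest start is 11:15.

11:15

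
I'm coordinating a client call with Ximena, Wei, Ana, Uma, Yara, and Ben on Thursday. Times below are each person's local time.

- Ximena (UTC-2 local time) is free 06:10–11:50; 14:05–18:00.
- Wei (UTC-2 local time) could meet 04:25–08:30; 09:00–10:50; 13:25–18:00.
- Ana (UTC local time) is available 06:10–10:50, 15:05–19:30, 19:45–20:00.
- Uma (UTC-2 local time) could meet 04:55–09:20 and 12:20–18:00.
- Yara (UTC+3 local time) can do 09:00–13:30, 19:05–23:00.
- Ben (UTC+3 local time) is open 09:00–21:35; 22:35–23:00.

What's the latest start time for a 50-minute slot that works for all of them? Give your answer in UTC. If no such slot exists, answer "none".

Ximena in UTC: 08:10-13:50, 16:05-20:00 (add 2h to convert from UTC-2).
Wei in UTC: 06:25-10:30, 11:00-12:50, 15:25-20:00 (add 2h to convert from UTC-2).
Ana in UTC: 06:10-10:50, 15:05-19:30, 19:45-20:00.
Uma in UTC: 06:55-11:20, 14:20-20:00 (add 2h to convert from UTC-2).
Yara in UTC: 06:00-10:30, 16:05-20:00 (subtract 3h to convert from UTC+3).
Ben in UTC: 06:00-18:35, 19:35-20:00 (subtract 3h to convert from UTC+3).
Ximena ∩ Wei: 08:10-10:30, 11:00-12:50, 16:05-20:00.
Ximena ∩ Wei ∩ Ana: 08:10-10:30, 16:05-19:30, 19:45-20:00.
Ximena ∩ Wei ∩ Ana ∩ Uma: 08:10-10:30, 16:05-19:30, 19:45-20:00.
Ximena ∩ Wei ∩ Ana ∩ Uma ∩ Yara: 08:10-10:30, 16:05-19:30, 19:45-20:00.
Ximena ∩ Wei ∩ Ana ∩ Uma ∩ Yara ∩ Ben: 08:10-10:30, 16:05-18:35, 19:45-20:00.
The last common window of at least 50 minutes is 16:05-18:35; a 50-minute meeting can start as late as 17:45 and still end by 18:35.

17:45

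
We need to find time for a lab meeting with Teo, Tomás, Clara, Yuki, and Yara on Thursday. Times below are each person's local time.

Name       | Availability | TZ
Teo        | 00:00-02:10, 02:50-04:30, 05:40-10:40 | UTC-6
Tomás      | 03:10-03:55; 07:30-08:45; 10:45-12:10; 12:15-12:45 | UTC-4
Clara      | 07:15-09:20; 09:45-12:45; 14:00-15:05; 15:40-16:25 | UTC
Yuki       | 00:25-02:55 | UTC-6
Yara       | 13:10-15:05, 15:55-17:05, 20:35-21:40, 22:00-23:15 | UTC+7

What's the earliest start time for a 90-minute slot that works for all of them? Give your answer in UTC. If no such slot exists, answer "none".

Teo in UTC: 06:00-08:10, 08:50-10:30, 11:40-16:40 (add 6h to convert from UTC-6).
Tomás in UTC: 07:10-07:55, 11:30-12:45, 14:45-16:10, 16:15-16:45 (add 4h to convert from UTC-4).
Clara in UTC: 07:15-09:20, 09:45-12:45, 14:00-15:05, 15:40-16:25.
Yuki in UTC: 06:25-08:55 (add 6h to convert from UTC-6).
Yara in UTC: 06:10-08:05, 08:55-10:05, 13:35-14:40, 15:00-16:15 (subtract 7h to convert from UTC+7).
Teo ∩ Tomás: 07:10-07:55, 11:40-12:45, 14:45-16:10, 16:15-16:40.
Teo ∩ Tomás ∩ Clara: 07:15-07:55, 11:40-12:45, 14:45-15:05, 15:40-16:10, 16:15-16:25.
Teo ∩ Tomás ∩ Clara ∩ Yuki: 07:15-07:55.
Teo ∩ Tomás ∩ Clara ∩ Yuki ∩ Yara: 07:15-07:55.
No common window is at least 90 minutes long.

none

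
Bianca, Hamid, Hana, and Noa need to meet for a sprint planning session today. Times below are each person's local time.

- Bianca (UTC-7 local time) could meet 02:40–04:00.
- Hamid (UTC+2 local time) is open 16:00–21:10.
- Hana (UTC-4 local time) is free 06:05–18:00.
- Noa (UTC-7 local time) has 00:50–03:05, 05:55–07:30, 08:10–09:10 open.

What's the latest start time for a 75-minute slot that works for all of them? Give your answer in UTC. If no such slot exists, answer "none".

none

Bianca in UTC: 09:40-11:00 (add 7h to convert from UTC-7).
Hamid in UTC: 14:00-19:10 (subtract 2h to convert from UTC+2).
Hana in UTC: 10:05-22:00 (add 4h to convert from UTC-4).
Noa in UTC: 07:50-10:05, 12:55-14:30, 15:10-16:10 (add 7h to convert from UTC-7).
Bianca ∩ Hamid: ∅.
Bianca ∩ Hamid ∩ Hana: ∅.
Bianca ∩ Hamid ∩ Hana ∩ Noa: ∅.
There is no time when everyone is free.
No common window is at least 75 minutes long.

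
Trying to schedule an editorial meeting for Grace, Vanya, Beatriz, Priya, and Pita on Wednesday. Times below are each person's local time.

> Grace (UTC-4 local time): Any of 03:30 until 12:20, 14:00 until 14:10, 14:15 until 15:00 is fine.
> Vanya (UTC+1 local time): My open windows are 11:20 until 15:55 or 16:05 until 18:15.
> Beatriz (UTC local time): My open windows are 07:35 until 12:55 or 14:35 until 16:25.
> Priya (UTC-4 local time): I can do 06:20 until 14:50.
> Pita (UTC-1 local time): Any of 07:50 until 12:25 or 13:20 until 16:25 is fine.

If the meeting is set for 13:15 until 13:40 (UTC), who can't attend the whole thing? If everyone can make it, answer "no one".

Grace in UTC: 07:30-16:20, 18:00-18:10, 18:15-19:00 (add 4h to convert from UTC-4).
Vanya in UTC: 10:20-14:55, 15:05-17:15 (subtract 1h to convert from UTC+1).
Beatriz in UTC: 07:35-12:55, 14:35-16:25.
Priya in UTC: 10:20-18:50 (add 4h to convert from UTC-4).
Pita in UTC: 08:50-13:25, 14:20-17:25 (add 1h to convert from UTC-1).
Grace: free for 13:15-13:40. Vanya: free for 13:15-13:40. Beatriz: not fully free for 13:15-13:40. Priya: free for 13:15-13:40. Pita: not fully free for 13:15-13:40.

Beatriz, Pita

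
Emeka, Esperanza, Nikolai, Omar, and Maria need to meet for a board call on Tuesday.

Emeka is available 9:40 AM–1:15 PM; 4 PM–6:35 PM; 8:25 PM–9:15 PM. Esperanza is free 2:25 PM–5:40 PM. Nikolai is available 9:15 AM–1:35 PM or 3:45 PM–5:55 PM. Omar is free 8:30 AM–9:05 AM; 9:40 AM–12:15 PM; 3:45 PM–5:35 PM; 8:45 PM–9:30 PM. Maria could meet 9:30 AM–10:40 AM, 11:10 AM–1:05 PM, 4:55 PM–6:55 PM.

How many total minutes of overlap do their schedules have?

Emeka ∩ Esperanza: 16:00-17:40.
Emeka ∩ Esperanza ∩ Nikolai: 16:00-17:40.
Emeka ∩ Esperanza ∩ Nikolai ∩ Omar: 16:00-17:35.
Emeka ∩ Esperanza ∩ Nikolai ∩ Omar ∩ Maria: 16:55-17:35.
So the common availability across everyone is 16:55-17:35.
That's a single block of 40 minutes.

40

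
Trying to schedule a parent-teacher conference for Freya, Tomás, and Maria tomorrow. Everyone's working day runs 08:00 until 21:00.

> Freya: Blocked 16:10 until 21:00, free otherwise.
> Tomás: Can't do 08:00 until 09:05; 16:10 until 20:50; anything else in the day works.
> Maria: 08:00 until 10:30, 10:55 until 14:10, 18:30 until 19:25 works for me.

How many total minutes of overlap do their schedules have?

280

Freya free: 08:00-16:10 (invert busy blocks within the working day).
Tomás free: 09:05-16:10, 20:50-21:00 (invert busy blocks within the working day).
Maria free: 08:00-10:30, 10:55-14:10, 18:30-19:25.
Freya ∩ Tomás: 09:05-16:10.
Freya ∩ Tomás ∩ Maria: 09:05-10:30, 10:55-14:10.
Summing the common windows: 85 + 195 = 280 minutes.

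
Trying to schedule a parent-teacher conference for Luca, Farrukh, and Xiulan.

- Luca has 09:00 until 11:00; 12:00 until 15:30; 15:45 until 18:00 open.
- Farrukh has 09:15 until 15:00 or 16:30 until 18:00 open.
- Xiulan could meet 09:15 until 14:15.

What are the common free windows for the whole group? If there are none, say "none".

09:15-11:00, 12:00-14:15

Luca ∩ Farrukh: 09:15-11:00, 12:00-15:00, 16:30-18:00.
Luca ∩ Farrukh ∩ Xiulan: 09:15-11:00, 12:00-14:15.
So the common availability across everyone is 09:15-11:00, 12:00-14:15.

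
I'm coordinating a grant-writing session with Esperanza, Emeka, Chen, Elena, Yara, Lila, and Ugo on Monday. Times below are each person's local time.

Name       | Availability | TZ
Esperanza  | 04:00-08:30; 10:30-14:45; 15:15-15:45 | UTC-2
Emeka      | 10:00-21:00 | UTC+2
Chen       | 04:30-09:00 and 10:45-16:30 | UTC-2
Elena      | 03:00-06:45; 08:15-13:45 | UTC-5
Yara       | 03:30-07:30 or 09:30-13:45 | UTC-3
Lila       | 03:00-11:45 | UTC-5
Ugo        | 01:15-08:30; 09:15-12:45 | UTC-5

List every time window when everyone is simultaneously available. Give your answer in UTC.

08:00-10:30, 13:15-13:30, 14:15-16:45

Esperanza in UTC: 06:00-10:30, 12:30-16:45, 17:15-17:45 (add 2h to convert from UTC-2).
Emeka in UTC: 08:00-19:00 (subtract 2h to convert from UTC+2).
Chen in UTC: 06:30-11:00, 12:45-18:30 (add 2h to convert from UTC-2).
Elena in UTC: 08:00-11:45, 13:15-18:45 (add 5h to convert from UTC-5).
Yara in UTC: 06:30-10:30, 12:30-16:45 (add 3h to convert from UTC-3).
Lila in UTC: 08:00-16:45 (add 5h to convert from UTC-5).
Ugo in UTC: 06:15-13:30, 14:15-17:45 (add 5h to convert from UTC-5).
Esperanza ∩ Emeka: 08:00-10:30, 12:30-16:45, 17:15-17:45.
Esperanza ∩ Emeka ∩ Chen: 08:00-10:30, 12:45-16:45, 17:15-17:45.
Esperanza ∩ Emeka ∩ Chen ∩ Elena: 08:00-10:30, 13:15-16:45, 17:15-17:45.
Esperanza ∩ Emeka ∩ Chen ∩ Elena ∩ Yara: 08:00-10:30, 13:15-16:45.
Esperanza ∩ Emeka ∩ Chen ∩ Elena ∩ Yara ∩ Lila: 08:00-10:30, 13:15-16:45.
Esperanza ∩ Emeka ∩ Chen ∩ Elena ∩ Yara ∩ Lila ∩ Ugo: 08:00-10:30, 13:15-13:30, 14:15-16:45.
Those are the intersection windows.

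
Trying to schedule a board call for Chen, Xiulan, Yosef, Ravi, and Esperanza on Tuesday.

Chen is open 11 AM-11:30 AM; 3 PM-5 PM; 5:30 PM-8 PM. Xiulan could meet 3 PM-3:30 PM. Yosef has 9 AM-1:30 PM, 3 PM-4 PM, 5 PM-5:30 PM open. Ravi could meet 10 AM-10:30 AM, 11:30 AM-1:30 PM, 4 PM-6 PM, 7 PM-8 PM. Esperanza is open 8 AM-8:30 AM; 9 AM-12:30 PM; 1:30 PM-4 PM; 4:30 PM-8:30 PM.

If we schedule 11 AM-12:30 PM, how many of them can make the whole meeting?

2

Yosef and Esperanza can make the full 11:00-12:30 slot — that's 2.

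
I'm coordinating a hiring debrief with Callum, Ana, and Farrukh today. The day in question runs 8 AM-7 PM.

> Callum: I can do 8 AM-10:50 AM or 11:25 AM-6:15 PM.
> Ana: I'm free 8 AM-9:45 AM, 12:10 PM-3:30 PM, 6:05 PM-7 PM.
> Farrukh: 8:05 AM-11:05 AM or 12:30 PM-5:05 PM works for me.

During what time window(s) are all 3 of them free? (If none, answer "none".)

08:05-09:45, 12:30-15:30

Callum ∩ Ana: 08:00-09:45, 12:10-15:30, 18:05-18:15.
Callum ∩ Ana ∩ Farrukh: 08:05-09:45, 12:30-15:30.
So the common availability across everyone is 08:05-09:45, 12:30-15:30.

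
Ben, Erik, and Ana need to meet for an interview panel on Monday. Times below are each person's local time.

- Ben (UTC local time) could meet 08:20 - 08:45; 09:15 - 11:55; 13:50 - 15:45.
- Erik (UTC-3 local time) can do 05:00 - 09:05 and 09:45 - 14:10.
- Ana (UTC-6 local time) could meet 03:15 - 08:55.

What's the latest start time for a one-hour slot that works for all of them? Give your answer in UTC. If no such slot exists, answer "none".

13:55

Ben in UTC: 08:20-08:45, 09:15-11:55, 13:50-15:45.
Erik in UTC: 08:00-12:05, 12:45-17:10 (add 3h to convert from UTC-3).
Ana in UTC: 09:15-14:55 (add 6h to convert from UTC-6).
Ben ∩ Erik: 08:20-08:45, 09:15-11:55, 13:50-15:45.
Ben ∩ Erik ∩ Ana: 09:15-11:55, 13:50-14:55.
The last common window of at least 60 minutes is 13:50-14:55; a 60-minute meeting can start as late as 13:55 and still end by 14:55.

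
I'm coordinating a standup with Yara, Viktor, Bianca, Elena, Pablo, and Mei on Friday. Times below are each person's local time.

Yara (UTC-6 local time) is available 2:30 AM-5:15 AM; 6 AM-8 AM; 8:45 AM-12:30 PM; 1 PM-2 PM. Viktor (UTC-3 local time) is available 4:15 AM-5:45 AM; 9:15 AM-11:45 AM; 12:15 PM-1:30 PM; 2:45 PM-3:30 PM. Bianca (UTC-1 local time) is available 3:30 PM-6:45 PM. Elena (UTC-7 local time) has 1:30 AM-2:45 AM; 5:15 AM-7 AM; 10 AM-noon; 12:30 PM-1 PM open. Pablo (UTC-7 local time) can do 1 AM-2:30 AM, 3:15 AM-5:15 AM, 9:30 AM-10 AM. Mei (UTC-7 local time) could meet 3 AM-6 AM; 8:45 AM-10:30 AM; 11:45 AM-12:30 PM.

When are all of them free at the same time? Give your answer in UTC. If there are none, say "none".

none

Yara in UTC: 08:30-11:15, 12:00-14:00, 14:45-18:30, 19:00-20:00 (add 6h to convert from UTC-6).
Viktor in UTC: 07:15-08:45, 12:15-14:45, 15:15-16:30, 17:45-18:30 (add 3h to convert from UTC-3).
Bianca in UTC: 16:30-19:45 (add 1h to convert from UTC-1).
Elena in UTC: 08:30-09:45, 12:15-14:00, 17:00-19:00, 19:30-20:00 (add 7h to convert from UTC-7).
Pablo in UTC: 08:00-09:30, 10:15-12:15, 16:30-17:00 (add 7h to convert from UTC-7).
Mei in UTC: 10:00-13:00, 15:45-17:30, 18:45-19:30 (add 7h to convert from UTC-7).
Yara ∩ Viktor: 08:30-08:45, 12:15-14:00, 15:15-16:30, 17:45-18:30.
Yara ∩ Viktor ∩ Bianca: 17:45-18:30.
Yara ∩ Viktor ∩ Bianca ∩ Elena: 17:45-18:30.
Yara ∩ Viktor ∩ Bianca ∩ Elena ∩ Pablo: ∅.
Yara ∩ Viktor ∩ Bianca ∩ Elena ∩ Pablo ∩ Mei: ∅.
There is no time when everyone is free.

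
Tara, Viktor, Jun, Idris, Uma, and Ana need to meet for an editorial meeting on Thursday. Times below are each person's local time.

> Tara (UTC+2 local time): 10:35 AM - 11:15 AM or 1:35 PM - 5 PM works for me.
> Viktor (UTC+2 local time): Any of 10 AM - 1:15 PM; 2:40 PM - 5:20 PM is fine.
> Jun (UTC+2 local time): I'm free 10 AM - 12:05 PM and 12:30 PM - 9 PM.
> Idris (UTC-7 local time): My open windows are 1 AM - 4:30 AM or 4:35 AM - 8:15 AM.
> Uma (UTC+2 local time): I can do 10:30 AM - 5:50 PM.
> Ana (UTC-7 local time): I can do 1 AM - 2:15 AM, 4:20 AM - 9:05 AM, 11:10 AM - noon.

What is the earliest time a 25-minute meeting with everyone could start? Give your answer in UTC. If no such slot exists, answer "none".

Tara in UTC: 08:35-09:15, 11:35-15:00 (subtract 2h to convert from UTC+2).
Viktor in UTC: 08:00-11:15, 12:40-15:20 (subtract 2h to convert from UTC+2).
Jun in UTC: 08:00-10:05, 10:30-19:00 (subtract 2h to convert from UTC+2).
Idris in UTC: 08:00-11:30, 11:35-15:15 (add 7h to convert from UTC-7).
Uma in UTC: 08:30-15:50 (subtract 2h to convert from UTC+2).
Ana in UTC: 08:00-09:15, 11:20-16:05, 18:10-19:00 (add 7h to convert from UTC-7).
Tara ∩ Viktor: 08:35-09:15, 12:40-15:00.
Tara ∩ Viktor ∩ Jun: 08:35-09:15, 12:40-15:00.
Tara ∩ Viktor ∩ Jun ∩ Idris: 08:35-09:15, 12:40-15:00.
Tara ∩ Viktor ∩ Jun ∩ Idris ∩ Uma: 08:35-09:15, 12:40-15:00.
Tara ∩ Viktor ∩ Jun ∩ Idris ∩ Uma ∩ Ana: 08:35-09:15, 12:40-15:00.
The first common window of at least 25 minutes is 08:35-09:15, so the earliest start is 08:35.

08:35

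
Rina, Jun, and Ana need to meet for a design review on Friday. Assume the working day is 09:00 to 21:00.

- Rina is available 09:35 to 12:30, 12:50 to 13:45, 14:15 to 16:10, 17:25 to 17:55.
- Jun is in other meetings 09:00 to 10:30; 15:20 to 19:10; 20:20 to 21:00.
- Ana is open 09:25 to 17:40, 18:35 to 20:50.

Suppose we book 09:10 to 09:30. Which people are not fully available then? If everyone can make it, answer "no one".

Ana, Jun, Rina

Rina free: 09:35-12:30, 12:50-13:45, 14:15-16:10, 17:25-17:55.
Jun free: 10:30-15:20, 19:10-20:20 (invert busy blocks within the working day).
Ana free: 09:25-17:40, 18:35-20:50.
Rina: not fully free for 09:10-09:30. Jun: not fully free for 09:10-09:30. Ana: not fully free for 09:10-09:30.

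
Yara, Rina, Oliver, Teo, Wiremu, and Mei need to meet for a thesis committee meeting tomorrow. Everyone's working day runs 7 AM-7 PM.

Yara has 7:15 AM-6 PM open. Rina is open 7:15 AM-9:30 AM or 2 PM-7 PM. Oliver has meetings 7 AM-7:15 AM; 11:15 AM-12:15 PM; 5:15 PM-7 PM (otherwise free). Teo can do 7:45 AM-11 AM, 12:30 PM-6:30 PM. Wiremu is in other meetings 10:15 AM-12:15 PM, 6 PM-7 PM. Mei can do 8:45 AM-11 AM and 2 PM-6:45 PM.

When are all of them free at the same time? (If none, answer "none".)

Yara free: 07:15-18:00.
Rina free: 07:15-09:30, 14:00-19:00.
Oliver free: 07:15-11:15, 12:15-17:15 (invert busy blocks within the working day).
Teo free: 07:45-11:00, 12:30-18:30.
Wiremu free: 07:00-10:15, 12:15-18:00 (invert busy blocks within the working day).
Mei free: 08:45-11:00, 14:00-18:45.
Yara ∩ Rina: 07:15-09:30, 14:00-18:00.
Yara ∩ Rina ∩ Oliver: 07:15-09:30, 14:00-17:15.
Yara ∩ Rina ∩ Oliver ∩ Teo: 07:45-09:30, 14:00-17:15.
Yara ∩ Rina ∩ Oliver ∩ Teo ∩ Wiremu: 07:45-09:30, 14:00-17:15.
Yara ∩ Rina ∩ Oliver ∩ Teo ∩ Wiremu ∩ Mei: 08:45-09:30, 14:00-17:15.

08:45-09:30, 14:00-17:15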